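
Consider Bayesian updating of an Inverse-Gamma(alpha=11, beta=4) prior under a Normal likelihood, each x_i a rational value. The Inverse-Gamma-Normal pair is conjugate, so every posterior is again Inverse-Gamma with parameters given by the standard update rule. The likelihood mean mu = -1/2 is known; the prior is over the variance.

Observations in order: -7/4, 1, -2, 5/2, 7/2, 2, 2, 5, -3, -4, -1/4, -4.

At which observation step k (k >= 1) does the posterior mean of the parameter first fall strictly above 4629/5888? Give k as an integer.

obs 1: x=-7/4 → posterior Inverse-Gamma(23/2, 153/32)
obs 2: x=1 → posterior Inverse-Gamma(12, 189/32)
obs 3: x=-2 → posterior Inverse-Gamma(25/2, 225/32)
obs 4: x=5/2 → posterior Inverse-Gamma(13, 369/32)
obs 5: x=7/2 → posterior Inverse-Gamma(27/2, 625/32)
obs 6: x=2 → posterior Inverse-Gamma(14, 725/32)
obs 7: x=2 → posterior Inverse-Gamma(29/2, 825/32)
obs 8: x=5 → posterior Inverse-Gamma(15, 1309/32)
obs 9: x=-3 → posterior Inverse-Gamma(31/2, 1409/32)
obs 10: x=-4 → posterior Inverse-Gamma(16, 1605/32)
obs 11: x=-1/4 → posterior Inverse-Gamma(33/2, 803/16)
obs 12: x=-4 → posterior Inverse-Gamma(17, 901/16)

k = 4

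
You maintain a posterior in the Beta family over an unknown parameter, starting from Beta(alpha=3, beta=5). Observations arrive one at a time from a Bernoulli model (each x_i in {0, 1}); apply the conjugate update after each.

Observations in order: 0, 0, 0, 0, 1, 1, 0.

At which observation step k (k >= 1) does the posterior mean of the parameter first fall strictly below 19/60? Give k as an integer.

k = 2

obs 1: x=0 → posterior Beta(3, 6)
obs 2: x=0 → posterior Beta(3, 7)
obs 3: x=0 → posterior Beta(3, 8)
obs 4: x=0 → posterior Beta(3, 9)
obs 5: x=1 → posterior Beta(4, 9)
obs 6: x=1 → posterior Beta(5, 9)
obs 7: x=0 → posterior Beta(5, 10)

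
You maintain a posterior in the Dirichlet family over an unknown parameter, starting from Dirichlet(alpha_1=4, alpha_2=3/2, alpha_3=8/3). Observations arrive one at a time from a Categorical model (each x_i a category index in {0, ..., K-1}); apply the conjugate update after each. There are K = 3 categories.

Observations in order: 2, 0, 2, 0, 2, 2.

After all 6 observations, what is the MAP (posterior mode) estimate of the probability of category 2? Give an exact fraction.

obs 1: x=2 → posterior Dirichlet(4, 3/2, 11/3)
obs 2: x=0 → posterior Dirichlet(5, 3/2, 11/3)
obs 3: x=2 → posterior Dirichlet(5, 3/2, 14/3)
obs 4: x=0 → posterior Dirichlet(6, 3/2, 14/3)
obs 5: x=2 → posterior Dirichlet(6, 3/2, 17/3)
obs 6: x=2 → posterior Dirichlet(6, 3/2, 20/3)

34/67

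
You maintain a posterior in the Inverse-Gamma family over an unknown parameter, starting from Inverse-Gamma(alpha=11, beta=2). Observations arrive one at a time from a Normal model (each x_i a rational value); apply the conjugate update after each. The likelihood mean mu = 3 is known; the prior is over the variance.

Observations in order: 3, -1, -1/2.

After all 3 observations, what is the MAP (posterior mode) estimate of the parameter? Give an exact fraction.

obs 1: x=3 → posterior Inverse-Gamma(23/2, 2)
obs 2: x=-1 → posterior Inverse-Gamma(12, 10)
obs 3: x=-1/2 → posterior Inverse-Gamma(25/2, 129/8)

43/36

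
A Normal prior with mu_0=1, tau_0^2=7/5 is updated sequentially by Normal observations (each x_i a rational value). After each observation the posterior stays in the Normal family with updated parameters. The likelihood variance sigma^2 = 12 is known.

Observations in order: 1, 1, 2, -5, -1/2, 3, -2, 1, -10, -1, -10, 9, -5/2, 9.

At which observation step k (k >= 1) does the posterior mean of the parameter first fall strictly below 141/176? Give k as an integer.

obs 1: x=1 → posterior Normal(1, 84/67)
obs 2: x=1 → posterior Normal(1, 42/37)
obs 3: x=2 → posterior Normal(88/81, 28/27)
obs 4: x=-5 → posterior Normal(53/88, 21/22)
obs 5: x=-1/2 → posterior Normal(99/190, 84/95)
obs 6: x=3 → posterior Normal(47/68, 14/17)
obs 7: x=-2 → posterior Normal(113/218, 84/109)
obs 8: x=1 → posterior Normal(127/232, 21/29)
obs 9: x=-10 → posterior Normal(-13/246, 28/41)
obs 10: x=-1 → posterior Normal(-27/260, 42/65)
obs 11: x=-10 → posterior Normal(-167/274, 84/137)
obs 12: x=9 → posterior Normal(-41/288, 7/12)
obs 13: x=-5/2 → posterior Normal(-38/151, 84/151)
obs 14: x=9 → posterior Normal(25/158, 42/79)

k = 4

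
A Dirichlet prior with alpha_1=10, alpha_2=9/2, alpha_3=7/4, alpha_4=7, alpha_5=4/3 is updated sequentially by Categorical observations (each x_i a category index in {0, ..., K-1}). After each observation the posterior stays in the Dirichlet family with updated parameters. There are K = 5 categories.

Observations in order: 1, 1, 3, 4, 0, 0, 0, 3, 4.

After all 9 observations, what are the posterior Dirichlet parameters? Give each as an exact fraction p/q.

alpha_1=13, alpha_2=13/2, alpha_3=7/4, alpha_4=9, alpha_5=10/3

obs 1: x=1 → posterior Dirichlet(10, 11/2, 7/4, 7, 4/3)
obs 2: x=1 → posterior Dirichlet(10, 13/2, 7/4, 7, 4/3)
obs 3: x=3 → posterior Dirichlet(10, 13/2, 7/4, 8, 4/3)
obs 4: x=4 → posterior Dirichlet(10, 13/2, 7/4, 8, 7/3)
obs 5: x=0 → posterior Dirichlet(11, 13/2, 7/4, 8, 7/3)
obs 6: x=0 → posterior Dirichlet(12, 13/2, 7/4, 8, 7/3)
obs 7: x=0 → posterior Dirichlet(13, 13/2, 7/4, 8, 7/3)
obs 8: x=3 → posterior Dirichlet(13, 13/2, 7/4, 9, 7/3)
obs 9: x=4 → posterior Dirichlet(13, 13/2, 7/4, 9, 10/3)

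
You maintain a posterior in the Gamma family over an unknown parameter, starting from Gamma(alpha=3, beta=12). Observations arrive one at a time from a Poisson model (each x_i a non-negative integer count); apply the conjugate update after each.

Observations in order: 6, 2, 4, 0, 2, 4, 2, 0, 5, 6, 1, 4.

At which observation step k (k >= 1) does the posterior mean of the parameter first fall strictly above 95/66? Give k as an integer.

obs 1: x=6 → posterior Gamma(9, 13)
obs 2: x=2 → posterior Gamma(11, 14)
obs 3: x=4 → posterior Gamma(15, 15)
obs 4: x=0 → posterior Gamma(15, 16)
obs 5: x=2 → posterior Gamma(17, 17)
obs 6: x=4 → posterior Gamma(21, 18)
obs 7: x=2 → posterior Gamma(23, 19)
obs 8: x=0 → posterior Gamma(23, 20)
obs 9: x=5 → posterior Gamma(28, 21)
obs 10: x=6 → posterior Gamma(34, 22)
obs 11: x=1 → posterior Gamma(35, 23)
obs 12: x=4 → posterior Gamma(39, 24)

k = 10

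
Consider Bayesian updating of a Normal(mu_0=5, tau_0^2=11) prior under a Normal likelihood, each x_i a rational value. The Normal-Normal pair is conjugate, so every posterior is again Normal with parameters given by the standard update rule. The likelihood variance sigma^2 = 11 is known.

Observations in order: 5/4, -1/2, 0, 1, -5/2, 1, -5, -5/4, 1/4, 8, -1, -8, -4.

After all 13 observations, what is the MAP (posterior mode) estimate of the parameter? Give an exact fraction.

obs 1: x=5/4 → posterior Normal(25/8, 11/2)
obs 2: x=-1/2 → posterior Normal(23/12, 11/3)
obs 3: x=0 → posterior Normal(23/16, 11/4)
obs 4: x=1 → posterior Normal(27/20, 11/5)
obs 5: x=-5/2 → posterior Normal(17/24, 11/6)
obs 6: x=1 → posterior Normal(3/4, 11/7)
obs 7: x=-5 → posterior Normal(1/32, 11/8)
obs 8: x=-5/4 → posterior Normal(-1/9, 11/9)
obs 9: x=1/4 → posterior Normal(-3/40, 11/10)
obs 10: x=8 → posterior Normal(29/44, 1)
obs 11: x=-1 → posterior Normal(25/48, 11/12)
obs 12: x=-8 → posterior Normal(-7/52, 11/13)
obs 13: x=-4 → posterior Normal(-23/56, 11/14)

-23/56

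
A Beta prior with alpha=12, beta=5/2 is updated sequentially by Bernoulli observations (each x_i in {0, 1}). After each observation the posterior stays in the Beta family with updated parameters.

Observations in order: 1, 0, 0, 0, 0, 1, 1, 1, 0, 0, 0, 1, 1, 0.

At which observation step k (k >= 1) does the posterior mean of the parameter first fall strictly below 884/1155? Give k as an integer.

obs 1: x=1 → posterior Beta(13, 5/2)
obs 2: x=0 → posterior Beta(13, 7/2)
obs 3: x=0 → posterior Beta(13, 9/2)
obs 4: x=0 → posterior Beta(13, 11/2)
obs 5: x=0 → posterior Beta(13, 13/2)
obs 6: x=1 → posterior Beta(14, 13/2)
obs 7: x=1 → posterior Beta(15, 13/2)
obs 8: x=1 → posterior Beta(16, 13/2)
obs 9: x=0 → posterior Beta(16, 15/2)
obs 10: x=0 → posterior Beta(16, 17/2)
obs 11: x=0 → posterior Beta(16, 19/2)
obs 12: x=1 → posterior Beta(17, 19/2)
obs 13: x=1 → posterior Beta(18, 19/2)
obs 14: x=0 → posterior Beta(18, 21/2)

k = 3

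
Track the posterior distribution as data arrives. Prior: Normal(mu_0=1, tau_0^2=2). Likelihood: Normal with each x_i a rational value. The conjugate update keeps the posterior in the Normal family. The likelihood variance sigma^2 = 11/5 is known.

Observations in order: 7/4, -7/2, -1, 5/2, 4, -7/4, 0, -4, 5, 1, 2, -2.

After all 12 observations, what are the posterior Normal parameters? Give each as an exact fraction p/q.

obs 1: x=7/4 → posterior Normal(19/14, 22/21)
obs 2: x=-7/2 → posterior Normal(-13/62, 22/31)
obs 3: x=-1 → posterior Normal(-33/82, 22/41)
obs 4: x=5/2 → posterior Normal(1/6, 22/51)
obs 5: x=4 → posterior Normal(97/122, 22/61)
obs 6: x=-7/4 → posterior Normal(31/71, 22/71)
obs 7: x=0 → posterior Normal(31/81, 22/81)
obs 8: x=-4 → posterior Normal(-9/91, 22/91)
obs 9: x=5 → posterior Normal(41/101, 22/101)
obs 10: x=1 → posterior Normal(17/37, 22/111)
obs 11: x=2 → posterior Normal(71/121, 2/11)
obs 12: x=-2 → posterior Normal(51/131, 22/131)

mu_0=51/131, tau_0^2=22/131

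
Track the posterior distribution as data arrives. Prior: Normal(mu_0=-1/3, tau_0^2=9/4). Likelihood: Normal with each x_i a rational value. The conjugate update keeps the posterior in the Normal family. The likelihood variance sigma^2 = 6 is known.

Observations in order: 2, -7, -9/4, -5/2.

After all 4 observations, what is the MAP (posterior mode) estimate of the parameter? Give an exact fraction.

-383/240

obs 1: x=2 → posterior Normal(10/33, 18/11)
obs 2: x=-7 → posterior Normal(-53/42, 9/7)
obs 3: x=-9/4 → posterior Normal(-293/204, 18/17)
obs 4: x=-5/2 → posterior Normal(-383/240, 9/10)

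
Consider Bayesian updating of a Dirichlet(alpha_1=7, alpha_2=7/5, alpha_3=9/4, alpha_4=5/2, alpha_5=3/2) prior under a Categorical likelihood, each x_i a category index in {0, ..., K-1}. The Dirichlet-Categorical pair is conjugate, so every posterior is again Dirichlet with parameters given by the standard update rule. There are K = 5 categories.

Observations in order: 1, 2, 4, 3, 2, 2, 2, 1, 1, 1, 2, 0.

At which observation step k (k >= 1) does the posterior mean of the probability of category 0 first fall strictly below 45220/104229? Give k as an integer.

obs 1: x=1 → posterior Dirichlet(7, 12/5, 9/4, 5/2, 3/2)
obs 2: x=2 → posterior Dirichlet(7, 12/5, 13/4, 5/2, 3/2)
obs 3: x=4 → posterior Dirichlet(7, 12/5, 13/4, 5/2, 5/2)
obs 4: x=3 → posterior Dirichlet(7, 12/5, 13/4, 7/2, 5/2)
obs 5: x=2 → posterior Dirichlet(7, 12/5, 17/4, 7/2, 5/2)
obs 6: x=2 → posterior Dirichlet(7, 12/5, 21/4, 7/2, 5/2)
obs 7: x=2 → posterior Dirichlet(7, 12/5, 25/4, 7/2, 5/2)
obs 8: x=1 → posterior Dirichlet(7, 17/5, 25/4, 7/2, 5/2)
obs 9: x=1 → posterior Dirichlet(7, 22/5, 25/4, 7/2, 5/2)
obs 10: x=1 → posterior Dirichlet(7, 27/5, 25/4, 7/2, 5/2)
obs 11: x=2 → posterior Dirichlet(7, 27/5, 29/4, 7/2, 5/2)
obs 12: x=0 → posterior Dirichlet(8, 27/5, 29/4, 7/2, 5/2)

k = 2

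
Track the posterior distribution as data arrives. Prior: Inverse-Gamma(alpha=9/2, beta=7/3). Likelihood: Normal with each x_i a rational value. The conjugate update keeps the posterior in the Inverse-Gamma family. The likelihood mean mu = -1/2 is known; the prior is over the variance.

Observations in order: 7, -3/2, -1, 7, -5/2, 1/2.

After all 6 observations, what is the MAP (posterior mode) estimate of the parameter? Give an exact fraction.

obs 1: x=7 → posterior Inverse-Gamma(5, 731/24)
obs 2: x=-3/2 → posterior Inverse-Gamma(11/2, 743/24)
obs 3: x=-1 → posterior Inverse-Gamma(6, 373/12)
obs 4: x=7 → posterior Inverse-Gamma(13/2, 1421/24)
obs 5: x=-5/2 → posterior Inverse-Gamma(7, 1469/24)
obs 6: x=1/2 → posterior Inverse-Gamma(15/2, 1481/24)

1481/204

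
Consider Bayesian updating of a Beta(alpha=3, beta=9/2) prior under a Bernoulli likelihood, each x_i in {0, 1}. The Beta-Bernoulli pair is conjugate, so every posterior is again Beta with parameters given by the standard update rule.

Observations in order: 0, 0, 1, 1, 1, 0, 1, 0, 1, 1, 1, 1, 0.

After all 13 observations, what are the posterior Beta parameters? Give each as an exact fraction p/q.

alpha=11, beta=19/2

obs 1: x=0 → posterior Beta(3, 11/2)
obs 2: x=0 → posterior Beta(3, 13/2)
obs 3: x=1 → posterior Beta(4, 13/2)
obs 4: x=1 → posterior Beta(5, 13/2)
obs 5: x=1 → posterior Beta(6, 13/2)
obs 6: x=0 → posterior Beta(6, 15/2)
obs 7: x=1 → posterior Beta(7, 15/2)
obs 8: x=0 → posterior Beta(7, 17/2)
obs 9: x=1 → posterior Beta(8, 17/2)
obs 10: x=1 → posterior Beta(9, 17/2)
obs 11: x=1 → posterior Beta(10, 17/2)
obs 12: x=1 → posterior Beta(11, 17/2)
obs 13: x=0 → posterior Beta(11, 19/2)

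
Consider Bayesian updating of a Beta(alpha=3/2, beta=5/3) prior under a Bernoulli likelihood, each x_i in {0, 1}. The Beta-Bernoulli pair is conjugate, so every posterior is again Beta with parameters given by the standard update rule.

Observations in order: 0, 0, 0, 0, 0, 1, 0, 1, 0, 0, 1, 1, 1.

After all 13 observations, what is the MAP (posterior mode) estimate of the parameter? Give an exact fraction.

obs 1: x=0 → posterior Beta(3/2, 8/3)
obs 2: x=0 → posterior Beta(3/2, 11/3)
obs 3: x=0 → posterior Beta(3/2, 14/3)
obs 4: x=0 → posterior Beta(3/2, 17/3)
obs 5: x=0 → posterior Beta(3/2, 20/3)
obs 6: x=1 → posterior Beta(5/2, 20/3)
obs 7: x=0 → posterior Beta(5/2, 23/3)
obs 8: x=1 → posterior Beta(7/2, 23/3)
obs 9: x=0 → posterior Beta(7/2, 26/3)
obs 10: x=0 → posterior Beta(7/2, 29/3)
obs 11: x=1 → posterior Beta(9/2, 29/3)
obs 12: x=1 → posterior Beta(11/2, 29/3)
obs 13: x=1 → posterior Beta(13/2, 29/3)

33/85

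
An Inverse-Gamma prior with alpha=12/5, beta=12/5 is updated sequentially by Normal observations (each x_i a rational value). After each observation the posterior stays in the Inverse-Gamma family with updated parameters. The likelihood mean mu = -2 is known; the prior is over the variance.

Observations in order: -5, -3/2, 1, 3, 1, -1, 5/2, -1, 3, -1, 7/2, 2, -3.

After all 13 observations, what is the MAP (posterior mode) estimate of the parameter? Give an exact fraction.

339/44

obs 1: x=-5 → posterior Inverse-Gamma(29/10, 69/10)
obs 2: x=-3/2 → posterior Inverse-Gamma(17/5, 281/40)
obs 3: x=1 → posterior Inverse-Gamma(39/10, 461/40)
obs 4: x=3 → posterior Inverse-Gamma(22/5, 961/40)
obs 5: x=1 → posterior Inverse-Gamma(49/10, 1141/40)
obs 6: x=-1 → posterior Inverse-Gamma(27/5, 1161/40)
obs 7: x=5/2 → posterior Inverse-Gamma(59/10, 783/20)
obs 8: x=-1 → posterior Inverse-Gamma(32/5, 793/20)
obs 9: x=3 → posterior Inverse-Gamma(69/10, 1043/20)
obs 10: x=-1 → posterior Inverse-Gamma(37/5, 1053/20)
obs 11: x=7/2 → posterior Inverse-Gamma(79/10, 2711/40)
obs 12: x=2 → posterior Inverse-Gamma(42/5, 3031/40)
obs 13: x=-3 → posterior Inverse-Gamma(89/10, 3051/40)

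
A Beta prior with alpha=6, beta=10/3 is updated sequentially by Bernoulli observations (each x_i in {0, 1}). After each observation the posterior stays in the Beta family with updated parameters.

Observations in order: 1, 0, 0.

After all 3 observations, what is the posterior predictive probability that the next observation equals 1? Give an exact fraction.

21/37

obs 1: x=1 → posterior Beta(7, 10/3)
obs 2: x=0 → posterior Beta(7, 13/3)
obs 3: x=0 → posterior Beta(7, 16/3)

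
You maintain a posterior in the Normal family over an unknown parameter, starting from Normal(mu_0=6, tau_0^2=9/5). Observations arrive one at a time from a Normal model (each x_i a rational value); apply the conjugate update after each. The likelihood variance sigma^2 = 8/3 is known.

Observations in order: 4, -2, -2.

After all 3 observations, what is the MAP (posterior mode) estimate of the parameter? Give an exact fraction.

obs 1: x=4 → posterior Normal(348/67, 72/67)
obs 2: x=-2 → posterior Normal(147/47, 36/47)
obs 3: x=-2 → posterior Normal(240/121, 72/121)

240/121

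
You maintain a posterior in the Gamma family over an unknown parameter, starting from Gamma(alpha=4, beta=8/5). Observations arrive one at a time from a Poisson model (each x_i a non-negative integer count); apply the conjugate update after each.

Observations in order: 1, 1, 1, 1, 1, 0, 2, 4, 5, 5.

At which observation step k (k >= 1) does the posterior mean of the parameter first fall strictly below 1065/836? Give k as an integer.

obs 1: x=1 → posterior Gamma(5, 13/5)
obs 2: x=1 → posterior Gamma(6, 18/5)
obs 3: x=1 → posterior Gamma(7, 23/5)
obs 4: x=1 → posterior Gamma(8, 28/5)
obs 5: x=1 → posterior Gamma(9, 33/5)
obs 6: x=0 → posterior Gamma(9, 38/5)
obs 7: x=2 → posterior Gamma(11, 43/5)
obs 8: x=4 → posterior Gamma(15, 48/5)
obs 9: x=5 → posterior Gamma(20, 53/5)
obs 10: x=5 → posterior Gamma(25, 58/5)

k = 6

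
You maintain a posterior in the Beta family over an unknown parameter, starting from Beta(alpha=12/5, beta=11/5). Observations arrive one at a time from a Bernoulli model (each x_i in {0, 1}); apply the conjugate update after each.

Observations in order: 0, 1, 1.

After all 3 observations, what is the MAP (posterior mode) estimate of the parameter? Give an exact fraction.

obs 1: x=0 → posterior Beta(12/5, 16/5)
obs 2: x=1 → posterior Beta(17/5, 16/5)
obs 3: x=1 → posterior Beta(22/5, 16/5)

17/28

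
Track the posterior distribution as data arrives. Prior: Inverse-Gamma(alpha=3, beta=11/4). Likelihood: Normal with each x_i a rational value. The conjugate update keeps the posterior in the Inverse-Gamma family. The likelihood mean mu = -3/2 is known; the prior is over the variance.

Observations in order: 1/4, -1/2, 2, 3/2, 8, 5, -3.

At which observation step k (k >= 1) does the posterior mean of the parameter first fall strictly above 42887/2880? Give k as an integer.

obs 1: x=1/4 → posterior Inverse-Gamma(7/2, 137/32)
obs 2: x=-1/2 → posterior Inverse-Gamma(4, 153/32)
obs 3: x=2 → posterior Inverse-Gamma(9/2, 349/32)
obs 4: x=3/2 → posterior Inverse-Gamma(5, 493/32)
obs 5: x=8 → posterior Inverse-Gamma(11/2, 1937/32)
obs 6: x=5 → posterior Inverse-Gamma(6, 2613/32)
obs 7: x=-3 → posterior Inverse-Gamma(13/2, 2649/32)

k = 6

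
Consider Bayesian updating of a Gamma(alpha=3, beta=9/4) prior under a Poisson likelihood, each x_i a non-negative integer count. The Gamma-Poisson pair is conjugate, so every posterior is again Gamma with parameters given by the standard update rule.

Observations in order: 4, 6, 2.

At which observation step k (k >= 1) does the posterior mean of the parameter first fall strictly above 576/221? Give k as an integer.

obs 1: x=4 → posterior Gamma(7, 13/4)
obs 2: x=6 → posterior Gamma(13, 17/4)
obs 3: x=2 → posterior Gamma(15, 21/4)

k = 2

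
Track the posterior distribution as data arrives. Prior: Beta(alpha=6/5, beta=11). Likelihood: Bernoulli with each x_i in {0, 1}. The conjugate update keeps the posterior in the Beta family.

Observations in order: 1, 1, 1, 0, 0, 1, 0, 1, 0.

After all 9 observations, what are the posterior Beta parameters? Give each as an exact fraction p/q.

obs 1: x=1 → posterior Beta(11/5, 11)
obs 2: x=1 → posterior Beta(16/5, 11)
obs 3: x=1 → posterior Beta(21/5, 11)
obs 4: x=0 → posterior Beta(21/5, 12)
obs 5: x=0 → posterior Beta(21/5, 13)
obs 6: x=1 → posterior Beta(26/5, 13)
obs 7: x=0 → posterior Beta(26/5, 14)
obs 8: x=1 → posterior Beta(31/5, 14)
obs 9: x=0 → posterior Beta(31/5, 15)

alpha=31/5, beta=15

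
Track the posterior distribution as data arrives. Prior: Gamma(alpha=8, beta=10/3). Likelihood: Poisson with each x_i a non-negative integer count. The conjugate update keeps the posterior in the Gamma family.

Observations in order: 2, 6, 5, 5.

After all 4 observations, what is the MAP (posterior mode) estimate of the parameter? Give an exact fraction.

obs 1: x=2 → posterior Gamma(10, 13/3)
obs 2: x=6 → posterior Gamma(16, 16/3)
obs 3: x=5 → posterior Gamma(21, 19/3)
obs 4: x=5 → posterior Gamma(26, 22/3)

75/22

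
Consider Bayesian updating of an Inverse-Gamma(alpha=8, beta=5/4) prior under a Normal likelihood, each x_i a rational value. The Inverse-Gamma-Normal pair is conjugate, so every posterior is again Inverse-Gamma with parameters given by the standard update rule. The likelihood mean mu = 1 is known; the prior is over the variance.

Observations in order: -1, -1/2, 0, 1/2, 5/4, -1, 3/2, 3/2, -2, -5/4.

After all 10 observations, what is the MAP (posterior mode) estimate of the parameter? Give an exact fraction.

obs 1: x=-1 → posterior Inverse-Gamma(17/2, 13/4)
obs 2: x=-1/2 → posterior Inverse-Gamma(9, 35/8)
obs 3: x=0 → posterior Inverse-Gamma(19/2, 39/8)
obs 4: x=1/2 → posterior Inverse-Gamma(10, 5)
obs 5: x=5/4 → posterior Inverse-Gamma(21/2, 161/32)
obs 6: x=-1 → posterior Inverse-Gamma(11, 225/32)
obs 7: x=3/2 → posterior Inverse-Gamma(23/2, 229/32)
obs 8: x=3/2 → posterior Inverse-Gamma(12, 233/32)
obs 9: x=-2 → posterior Inverse-Gamma(25/2, 377/32)
obs 10: x=-5/4 → posterior Inverse-Gamma(13, 229/16)

229/224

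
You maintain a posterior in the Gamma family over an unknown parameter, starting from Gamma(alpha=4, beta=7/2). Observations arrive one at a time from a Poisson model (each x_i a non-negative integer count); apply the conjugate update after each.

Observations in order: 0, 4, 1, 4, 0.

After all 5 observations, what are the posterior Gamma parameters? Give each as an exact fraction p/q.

alpha=13, beta=17/2

obs 1: x=0 → posterior Gamma(4, 9/2)
obs 2: x=4 → posterior Gamma(8, 11/2)
obs 3: x=1 → posterior Gamma(9, 13/2)
obs 4: x=4 → posterior Gamma(13, 15/2)
obs 5: x=0 → posterior Gamma(13, 17/2)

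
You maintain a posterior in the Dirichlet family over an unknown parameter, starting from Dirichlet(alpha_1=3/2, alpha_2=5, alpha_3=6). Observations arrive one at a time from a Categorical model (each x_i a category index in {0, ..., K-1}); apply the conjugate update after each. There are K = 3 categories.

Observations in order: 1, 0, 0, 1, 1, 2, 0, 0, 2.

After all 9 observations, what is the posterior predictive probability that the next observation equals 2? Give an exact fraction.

16/43

obs 1: x=1 → posterior Dirichlet(3/2, 6, 6)
obs 2: x=0 → posterior Dirichlet(5/2, 6, 6)
obs 3: x=0 → posterior Dirichlet(7/2, 6, 6)
obs 4: x=1 → posterior Dirichlet(7/2, 7, 6)
obs 5: x=1 → posterior Dirichlet(7/2, 8, 6)
obs 6: x=2 → posterior Dirichlet(7/2, 8, 7)
obs 7: x=0 → posterior Dirichlet(9/2, 8, 7)
obs 8: x=0 → posterior Dirichlet(11/2, 8, 7)
obs 9: x=2 → posterior Dirichlet(11/2, 8, 8)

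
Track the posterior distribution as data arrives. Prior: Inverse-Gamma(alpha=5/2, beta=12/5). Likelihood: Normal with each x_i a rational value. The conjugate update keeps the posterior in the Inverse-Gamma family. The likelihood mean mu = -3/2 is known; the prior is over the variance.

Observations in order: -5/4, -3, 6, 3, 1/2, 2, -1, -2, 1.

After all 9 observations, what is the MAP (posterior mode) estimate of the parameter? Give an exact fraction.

8529/1280

obs 1: x=-5/4 → posterior Inverse-Gamma(3, 389/160)
obs 2: x=-3 → posterior Inverse-Gamma(7/2, 569/160)
obs 3: x=6 → posterior Inverse-Gamma(4, 5069/160)
obs 4: x=3 → posterior Inverse-Gamma(9/2, 6689/160)
obs 5: x=1/2 → posterior Inverse-Gamma(5, 7009/160)
obs 6: x=2 → posterior Inverse-Gamma(11/2, 7989/160)
obs 7: x=-1 → posterior Inverse-Gamma(6, 8009/160)
obs 8: x=-2 → posterior Inverse-Gamma(13/2, 8029/160)
obs 9: x=1 → posterior Inverse-Gamma(7, 8529/160)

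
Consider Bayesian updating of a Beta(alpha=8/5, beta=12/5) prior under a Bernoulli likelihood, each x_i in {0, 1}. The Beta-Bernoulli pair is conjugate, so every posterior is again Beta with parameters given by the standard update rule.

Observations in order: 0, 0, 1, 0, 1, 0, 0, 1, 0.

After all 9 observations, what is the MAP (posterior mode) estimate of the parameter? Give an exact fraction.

18/55

obs 1: x=0 → posterior Beta(8/5, 17/5)
obs 2: x=0 → posterior Beta(8/5, 22/5)
obs 3: x=1 → posterior Beta(13/5, 22/5)
obs 4: x=0 → posterior Beta(13/5, 27/5)
obs 5: x=1 → posterior Beta(18/5, 27/5)
obs 6: x=0 → posterior Beta(18/5, 32/5)
obs 7: x=0 → posterior Beta(18/5, 37/5)
obs 8: x=1 → posterior Beta(23/5, 37/5)
obs 9: x=0 → posterior Beta(23/5, 42/5)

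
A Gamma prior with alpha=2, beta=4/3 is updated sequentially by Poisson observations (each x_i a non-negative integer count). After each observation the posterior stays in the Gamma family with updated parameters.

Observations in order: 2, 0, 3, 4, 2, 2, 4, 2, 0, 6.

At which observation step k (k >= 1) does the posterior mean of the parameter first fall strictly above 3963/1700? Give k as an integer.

obs 1: x=2 → posterior Gamma(4, 7/3)
obs 2: x=0 → posterior Gamma(4, 10/3)
obs 3: x=3 → posterior Gamma(7, 13/3)
obs 4: x=4 → posterior Gamma(11, 16/3)
obs 5: x=2 → posterior Gamma(13, 19/3)
obs 6: x=2 → posterior Gamma(15, 22/3)
obs 7: x=4 → posterior Gamma(19, 25/3)
obs 8: x=2 → posterior Gamma(21, 28/3)
obs 9: x=0 → posterior Gamma(21, 31/3)
obs 10: x=6 → posterior Gamma(27, 34/3)

k = 10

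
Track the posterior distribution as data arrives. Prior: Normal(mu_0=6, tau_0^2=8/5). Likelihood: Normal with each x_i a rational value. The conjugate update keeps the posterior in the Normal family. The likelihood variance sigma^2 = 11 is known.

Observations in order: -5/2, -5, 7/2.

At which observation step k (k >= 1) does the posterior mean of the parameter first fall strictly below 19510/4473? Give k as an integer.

obs 1: x=-5/2 → posterior Normal(310/63, 88/63)
obs 2: x=-5 → posterior Normal(270/71, 88/71)
obs 3: x=7/2 → posterior Normal(298/79, 88/79)

k = 2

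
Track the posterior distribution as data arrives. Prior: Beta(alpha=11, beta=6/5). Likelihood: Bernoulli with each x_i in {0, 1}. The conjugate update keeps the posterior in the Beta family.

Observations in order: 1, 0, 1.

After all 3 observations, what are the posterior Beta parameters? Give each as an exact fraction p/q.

alpha=13, beta=11/5

obs 1: x=1 → posterior Beta(12, 6/5)
obs 2: x=0 → posterior Beta(12, 11/5)
obs 3: x=1 → posterior Beta(13, 11/5)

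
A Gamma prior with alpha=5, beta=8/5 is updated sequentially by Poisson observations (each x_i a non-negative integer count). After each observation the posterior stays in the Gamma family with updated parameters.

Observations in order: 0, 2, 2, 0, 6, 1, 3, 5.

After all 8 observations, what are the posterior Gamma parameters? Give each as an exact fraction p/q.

alpha=24, beta=48/5

obs 1: x=0 → posterior Gamma(5, 13/5)
obs 2: x=2 → posterior Gamma(7, 18/5)
obs 3: x=2 → posterior Gamma(9, 23/5)
obs 4: x=0 → posterior Gamma(9, 28/5)
obs 5: x=6 → posterior Gamma(15, 33/5)
obs 6: x=1 → posterior Gamma(16, 38/5)
obs 7: x=3 → posterior Gamma(19, 43/5)
obs 8: x=5 → posterior Gamma(24, 48/5)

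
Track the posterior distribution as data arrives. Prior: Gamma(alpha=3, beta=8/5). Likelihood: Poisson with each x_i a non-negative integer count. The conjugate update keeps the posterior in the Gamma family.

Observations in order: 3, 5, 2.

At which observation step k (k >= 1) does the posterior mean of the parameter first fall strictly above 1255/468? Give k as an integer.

obs 1: x=3 → posterior Gamma(6, 13/5)
obs 2: x=5 → posterior Gamma(11, 18/5)
obs 3: x=2 → posterior Gamma(13, 23/5)

k = 2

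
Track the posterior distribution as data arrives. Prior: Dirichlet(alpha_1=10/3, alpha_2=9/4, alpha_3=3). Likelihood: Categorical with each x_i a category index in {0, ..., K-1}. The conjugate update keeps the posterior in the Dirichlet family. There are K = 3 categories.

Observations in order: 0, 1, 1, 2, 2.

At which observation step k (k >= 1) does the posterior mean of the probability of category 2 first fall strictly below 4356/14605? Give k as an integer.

obs 1: x=0 → posterior Dirichlet(13/3, 9/4, 3)
obs 2: x=1 → posterior Dirichlet(13/3, 13/4, 3)
obs 3: x=1 → posterior Dirichlet(13/3, 17/4, 3)
obs 4: x=2 → posterior Dirichlet(13/3, 17/4, 4)
obs 5: x=2 → posterior Dirichlet(13/3, 17/4, 5)

k = 2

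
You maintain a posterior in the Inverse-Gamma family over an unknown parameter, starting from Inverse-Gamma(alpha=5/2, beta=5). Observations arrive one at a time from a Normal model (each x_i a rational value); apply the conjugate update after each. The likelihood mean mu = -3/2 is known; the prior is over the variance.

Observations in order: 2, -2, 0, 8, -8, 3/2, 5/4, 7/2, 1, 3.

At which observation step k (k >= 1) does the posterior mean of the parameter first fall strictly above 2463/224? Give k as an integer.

k = 4

obs 1: x=2 → posterior Inverse-Gamma(3, 89/8)
obs 2: x=-2 → posterior Inverse-Gamma(7/2, 45/4)
obs 3: x=0 → posterior Inverse-Gamma(4, 99/8)
obs 4: x=8 → posterior Inverse-Gamma(9/2, 115/2)
obs 5: x=-8 → posterior Inverse-Gamma(5, 629/8)
obs 6: x=3/2 → posterior Inverse-Gamma(11/2, 665/8)
obs 7: x=5/4 → posterior Inverse-Gamma(6, 2781/32)
obs 8: x=7/2 → posterior Inverse-Gamma(13/2, 3181/32)
obs 9: x=1 → posterior Inverse-Gamma(7, 3281/32)
obs 10: x=3 → posterior Inverse-Gamma(15/2, 3605/32)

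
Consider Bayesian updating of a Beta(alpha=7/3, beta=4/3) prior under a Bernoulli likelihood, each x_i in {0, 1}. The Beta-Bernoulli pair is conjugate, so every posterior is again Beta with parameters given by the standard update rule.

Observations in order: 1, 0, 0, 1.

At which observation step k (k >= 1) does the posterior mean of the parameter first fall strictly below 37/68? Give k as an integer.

obs 1: x=1 → posterior Beta(10/3, 4/3)
obs 2: x=0 → posterior Beta(10/3, 7/3)
obs 3: x=0 → posterior Beta(10/3, 10/3)
obs 4: x=1 → posterior Beta(13/3, 10/3)

k = 3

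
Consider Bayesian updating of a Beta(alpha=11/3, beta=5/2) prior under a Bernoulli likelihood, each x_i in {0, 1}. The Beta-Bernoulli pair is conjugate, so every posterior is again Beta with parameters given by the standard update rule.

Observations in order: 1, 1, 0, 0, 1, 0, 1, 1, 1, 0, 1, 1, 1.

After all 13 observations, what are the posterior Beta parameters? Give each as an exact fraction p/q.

alpha=38/3, beta=13/2

obs 1: x=1 → posterior Beta(14/3, 5/2)
obs 2: x=1 → posterior Beta(17/3, 5/2)
obs 3: x=0 → posterior Beta(17/3, 7/2)
obs 4: x=0 → posterior Beta(17/3, 9/2)
obs 5: x=1 → posterior Beta(20/3, 9/2)
obs 6: x=0 → posterior Beta(20/3, 11/2)
obs 7: x=1 → posterior Beta(23/3, 11/2)
obs 8: x=1 → posterior Beta(26/3, 11/2)
obs 9: x=1 → posterior Beta(29/3, 11/2)
obs 10: x=0 → posterior Beta(29/3, 13/2)
obs 11: x=1 → posterior Beta(32/3, 13/2)
obs 12: x=1 → posterior Beta(35/3, 13/2)
obs 13: x=1 → posterior Beta(38/3, 13/2)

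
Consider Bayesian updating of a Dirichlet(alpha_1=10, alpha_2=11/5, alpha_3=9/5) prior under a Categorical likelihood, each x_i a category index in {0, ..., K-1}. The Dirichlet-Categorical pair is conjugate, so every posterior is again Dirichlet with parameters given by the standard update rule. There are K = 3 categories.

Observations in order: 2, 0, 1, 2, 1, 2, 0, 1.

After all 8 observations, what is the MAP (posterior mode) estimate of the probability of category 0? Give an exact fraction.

11/19

obs 1: x=2 → posterior Dirichlet(10, 11/5, 14/5)
obs 2: x=0 → posterior Dirichlet(11, 11/5, 14/5)
obs 3: x=1 → posterior Dirichlet(11, 16/5, 14/5)
obs 4: x=2 → posterior Dirichlet(11, 16/5, 19/5)
obs 5: x=1 → posterior Dirichlet(11, 21/5, 19/5)
obs 6: x=2 → posterior Dirichlet(11, 21/5, 24/5)
obs 7: x=0 → posterior Dirichlet(12, 21/5, 24/5)
obs 8: x=1 → posterior Dirichlet(12, 26/5, 24/5)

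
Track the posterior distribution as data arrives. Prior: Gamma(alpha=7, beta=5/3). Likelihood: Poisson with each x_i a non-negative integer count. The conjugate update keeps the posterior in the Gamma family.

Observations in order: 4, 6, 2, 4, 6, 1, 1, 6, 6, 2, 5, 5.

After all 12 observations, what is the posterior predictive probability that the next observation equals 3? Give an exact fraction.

obs 1: x=4 → posterior Gamma(11, 8/3)
obs 2: x=6 → posterior Gamma(17, 11/3)
obs 3: x=2 → posterior Gamma(19, 14/3)
obs 4: x=4 → posterior Gamma(23, 17/3)
obs 5: x=6 → posterior Gamma(29, 20/3)
obs 6: x=1 → posterior Gamma(30, 23/3)
obs 7: x=1 → posterior Gamma(31, 26/3)
obs 8: x=6 → posterior Gamma(37, 29/3)
obs 9: x=6 → posterior Gamma(43, 32/3)
obs 10: x=2 → posterior Gamma(45, 35/3)
obs 11: x=5 → posterior Gamma(50, 38/3)
obs 12: x=5 → posterior Gamma(55, 41/3)

906353318175242336759755310811467695975711964641846789180483844345089667292487160283239798955/4751191767009583628825719775876179479552481804899361178637384749837905656952367488126800625664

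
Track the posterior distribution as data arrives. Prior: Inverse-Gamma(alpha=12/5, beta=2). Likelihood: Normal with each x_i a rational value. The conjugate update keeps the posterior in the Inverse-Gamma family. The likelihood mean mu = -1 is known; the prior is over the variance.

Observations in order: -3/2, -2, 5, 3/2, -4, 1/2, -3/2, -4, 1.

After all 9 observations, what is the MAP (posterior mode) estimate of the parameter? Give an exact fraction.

obs 1: x=-3/2 → posterior Inverse-Gamma(29/10, 17/8)
obs 2: x=-2 → posterior Inverse-Gamma(17/5, 21/8)
obs 3: x=5 → posterior Inverse-Gamma(39/10, 165/8)
obs 4: x=3/2 → posterior Inverse-Gamma(22/5, 95/4)
obs 5: x=-4 → posterior Inverse-Gamma(49/10, 113/4)
obs 6: x=1/2 → posterior Inverse-Gamma(27/5, 235/8)
obs 7: x=-3/2 → posterior Inverse-Gamma(59/10, 59/2)
obs 8: x=-4 → posterior Inverse-Gamma(32/5, 34)
obs 9: x=1 → posterior Inverse-Gamma(69/10, 36)

360/79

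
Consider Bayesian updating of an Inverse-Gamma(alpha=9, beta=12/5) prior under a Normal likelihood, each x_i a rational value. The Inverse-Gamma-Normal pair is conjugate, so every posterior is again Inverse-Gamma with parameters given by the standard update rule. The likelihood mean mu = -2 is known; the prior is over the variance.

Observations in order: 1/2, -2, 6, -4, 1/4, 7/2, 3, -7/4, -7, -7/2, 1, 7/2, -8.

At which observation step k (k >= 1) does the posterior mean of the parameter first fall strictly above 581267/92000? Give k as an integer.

obs 1: x=1/2 → posterior Inverse-Gamma(19/2, 221/40)
obs 2: x=-2 → posterior Inverse-Gamma(10, 221/40)
obs 3: x=6 → posterior Inverse-Gamma(21/2, 1501/40)
obs 4: x=-4 → posterior Inverse-Gamma(11, 1581/40)
obs 5: x=1/4 → posterior Inverse-Gamma(23/2, 6729/160)
obs 6: x=7/2 → posterior Inverse-Gamma(12, 9149/160)
obs 7: x=3 → posterior Inverse-Gamma(25/2, 11149/160)
obs 8: x=-7/4 → posterior Inverse-Gamma(13, 5577/80)
obs 9: x=-7 → posterior Inverse-Gamma(27/2, 6577/80)
obs 10: x=-7/2 → posterior Inverse-Gamma(14, 6667/80)
obs 11: x=1 → posterior Inverse-Gamma(29/2, 7027/80)
obs 12: x=7/2 → posterior Inverse-Gamma(15, 8237/80)
obs 13: x=-8 → posterior Inverse-Gamma(31/2, 9677/80)

k = 9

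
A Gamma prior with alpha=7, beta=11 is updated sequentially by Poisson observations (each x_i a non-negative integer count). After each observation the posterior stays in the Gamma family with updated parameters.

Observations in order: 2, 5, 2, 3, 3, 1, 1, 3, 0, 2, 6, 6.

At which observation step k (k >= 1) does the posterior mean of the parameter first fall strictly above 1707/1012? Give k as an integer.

obs 1: x=2 → posterior Gamma(9, 12)
obs 2: x=5 → posterior Gamma(14, 13)
obs 3: x=2 → posterior Gamma(16, 14)
obs 4: x=3 → posterior Gamma(19, 15)
obs 5: x=3 → posterior Gamma(22, 16)
obs 6: x=1 → posterior Gamma(23, 17)
obs 7: x=1 → posterior Gamma(24, 18)
obs 8: x=3 → posterior Gamma(27, 19)
obs 9: x=0 → posterior Gamma(27, 20)
obs 10: x=2 → posterior Gamma(29, 21)
obs 11: x=6 → posterior Gamma(35, 22)
obs 12: x=6 → posterior Gamma(41, 23)

k = 12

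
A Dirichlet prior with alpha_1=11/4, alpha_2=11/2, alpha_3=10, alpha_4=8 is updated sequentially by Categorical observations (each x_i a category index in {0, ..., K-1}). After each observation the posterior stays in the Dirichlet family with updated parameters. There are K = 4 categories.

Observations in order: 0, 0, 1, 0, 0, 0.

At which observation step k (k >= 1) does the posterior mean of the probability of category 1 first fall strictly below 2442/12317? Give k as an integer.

obs 1: x=0 → posterior Dirichlet(15/4, 11/2, 10, 8)
obs 2: x=0 → posterior Dirichlet(19/4, 11/2, 10, 8)
obs 3: x=1 → posterior Dirichlet(19/4, 13/2, 10, 8)
obs 4: x=0 → posterior Dirichlet(23/4, 13/2, 10, 8)
obs 5: x=0 → posterior Dirichlet(27/4, 13/2, 10, 8)
obs 6: x=0 → posterior Dirichlet(31/4, 13/2, 10, 8)

k = 2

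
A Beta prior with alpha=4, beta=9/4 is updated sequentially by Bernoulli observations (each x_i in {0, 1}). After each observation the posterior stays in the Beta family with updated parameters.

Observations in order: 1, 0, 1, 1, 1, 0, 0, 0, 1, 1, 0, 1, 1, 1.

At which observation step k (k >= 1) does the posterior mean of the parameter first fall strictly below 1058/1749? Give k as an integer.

k = 7

obs 1: x=1 → posterior Beta(5, 9/4)
obs 2: x=0 → posterior Beta(5, 13/4)
obs 3: x=1 → posterior Beta(6, 13/4)
obs 4: x=1 → posterior Beta(7, 13/4)
obs 5: x=1 → posterior Beta(8, 13/4)
obs 6: x=0 → posterior Beta(8, 17/4)
obs 7: x=0 → posterior Beta(8, 21/4)
obs 8: x=0 → posterior Beta(8, 25/4)
obs 9: x=1 → posterior Beta(9, 25/4)
obs 10: x=1 → posterior Beta(10, 25/4)
obs 11: x=0 → posterior Beta(10, 29/4)
obs 12: x=1 → posterior Beta(11, 29/4)
obs 13: x=1 → posterior Beta(12, 29/4)
obs 14: x=1 → posterior Beta(13, 29/4)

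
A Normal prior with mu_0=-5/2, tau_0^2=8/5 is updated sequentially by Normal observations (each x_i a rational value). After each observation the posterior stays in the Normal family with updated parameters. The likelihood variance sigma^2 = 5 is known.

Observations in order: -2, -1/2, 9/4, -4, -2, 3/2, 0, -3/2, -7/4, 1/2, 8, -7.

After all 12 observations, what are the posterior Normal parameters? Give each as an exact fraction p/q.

mu_0=-229/242, tau_0^2=40/121

obs 1: x=-2 → posterior Normal(-157/66, 40/33)
obs 2: x=-1/2 → posterior Normal(-165/82, 40/41)
obs 3: x=9/4 → posterior Normal(-129/98, 40/49)
obs 4: x=-4 → posterior Normal(-193/114, 40/57)
obs 5: x=-2 → posterior Normal(-45/26, 8/13)
obs 6: x=3/2 → posterior Normal(-201/146, 40/73)
obs 7: x=0 → posterior Normal(-67/54, 40/81)
obs 8: x=-3/2 → posterior Normal(-225/178, 40/89)
obs 9: x=-7/4 → posterior Normal(-253/194, 40/97)
obs 10: x=1/2 → posterior Normal(-7/6, 8/21)
obs 11: x=8 → posterior Normal(-117/226, 40/113)
obs 12: x=-7 → posterior Normal(-229/242, 40/121)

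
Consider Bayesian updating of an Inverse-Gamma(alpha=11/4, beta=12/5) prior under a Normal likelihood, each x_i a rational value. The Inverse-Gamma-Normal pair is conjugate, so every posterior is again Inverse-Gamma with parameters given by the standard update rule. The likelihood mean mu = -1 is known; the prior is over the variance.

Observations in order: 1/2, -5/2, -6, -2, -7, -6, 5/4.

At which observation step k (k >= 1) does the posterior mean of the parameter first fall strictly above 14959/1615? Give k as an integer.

k = 6

obs 1: x=1/2 → posterior Inverse-Gamma(13/4, 141/40)
obs 2: x=-5/2 → posterior Inverse-Gamma(15/4, 93/20)
obs 3: x=-6 → posterior Inverse-Gamma(17/4, 343/20)
obs 4: x=-2 → posterior Inverse-Gamma(19/4, 353/20)
obs 5: x=-7 → posterior Inverse-Gamma(21/4, 713/20)
obs 6: x=-6 → posterior Inverse-Gamma(23/4, 963/20)
obs 7: x=5/4 → posterior Inverse-Gamma(25/4, 8109/160)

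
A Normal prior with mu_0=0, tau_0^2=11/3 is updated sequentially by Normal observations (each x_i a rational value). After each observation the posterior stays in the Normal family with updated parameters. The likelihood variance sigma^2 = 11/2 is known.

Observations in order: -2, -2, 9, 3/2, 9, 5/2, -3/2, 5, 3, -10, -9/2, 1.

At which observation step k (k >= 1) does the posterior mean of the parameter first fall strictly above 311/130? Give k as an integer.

k = 6

obs 1: x=-2 → posterior Normal(-4/5, 11/5)
obs 2: x=-2 → posterior Normal(-8/7, 11/7)
obs 3: x=9 → posterior Normal(10/9, 11/9)
obs 4: x=3/2 → posterior Normal(13/11, 1)
obs 5: x=9 → posterior Normal(31/13, 11/13)
obs 6: x=5/2 → posterior Normal(12/5, 11/15)
obs 7: x=-3/2 → posterior Normal(33/17, 11/17)
obs 8: x=5 → posterior Normal(43/19, 11/19)
obs 9: x=3 → posterior Normal(7/3, 11/21)
obs 10: x=-10 → posterior Normal(29/23, 11/23)
obs 11: x=-9/2 → posterior Normal(4/5, 11/25)
obs 12: x=1 → posterior Normal(22/27, 11/27)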